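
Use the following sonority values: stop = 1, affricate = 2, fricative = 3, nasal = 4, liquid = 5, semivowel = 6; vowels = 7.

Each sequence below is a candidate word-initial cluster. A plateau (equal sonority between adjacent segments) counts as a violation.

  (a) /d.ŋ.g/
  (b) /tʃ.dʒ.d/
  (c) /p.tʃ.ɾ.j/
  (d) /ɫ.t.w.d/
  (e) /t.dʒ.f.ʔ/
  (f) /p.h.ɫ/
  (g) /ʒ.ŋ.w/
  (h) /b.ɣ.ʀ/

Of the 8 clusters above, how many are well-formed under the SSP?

(a) 1-4-1 → violates
(b) 2-2-1 → violates
(c) 1-2-5-6 → obeys
(d) 5-1-6-1 → violates
(e) 1-2-3-1 → violates
(f) 1-3-5 → obeys
(g) 3-4-6 → obeys
(h) 1-3-5 → obeys

4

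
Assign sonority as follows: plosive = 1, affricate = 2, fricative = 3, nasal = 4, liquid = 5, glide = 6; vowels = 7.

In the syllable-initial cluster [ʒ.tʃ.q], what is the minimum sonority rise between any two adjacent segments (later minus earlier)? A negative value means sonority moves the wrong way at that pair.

-1

/ʒ/ — fricative, sonority 3.
/tʃ/ — affricate, sonority 2.
/q/ — plosive, sonority 1.
/ʒ/→/tʃ/: change -1.
/tʃ/→/q/: change -1.
Minimum = -1.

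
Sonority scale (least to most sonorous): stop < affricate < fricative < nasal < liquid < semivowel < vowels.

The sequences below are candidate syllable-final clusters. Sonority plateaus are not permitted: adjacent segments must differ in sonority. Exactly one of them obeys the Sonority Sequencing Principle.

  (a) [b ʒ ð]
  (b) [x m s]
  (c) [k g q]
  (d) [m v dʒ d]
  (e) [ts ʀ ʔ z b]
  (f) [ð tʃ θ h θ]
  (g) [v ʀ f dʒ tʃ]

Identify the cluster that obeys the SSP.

(a) 1-3-3 → violates
(b) 3-4-3 → violates
(c) 1-1-1 → violates
(d) 4-3-2-1 → obeys
(e) 2-5-1-3-1 → violates
(f) 3-2-3-3-3 → violates
(g) 3-5-3-2-2 → violates

d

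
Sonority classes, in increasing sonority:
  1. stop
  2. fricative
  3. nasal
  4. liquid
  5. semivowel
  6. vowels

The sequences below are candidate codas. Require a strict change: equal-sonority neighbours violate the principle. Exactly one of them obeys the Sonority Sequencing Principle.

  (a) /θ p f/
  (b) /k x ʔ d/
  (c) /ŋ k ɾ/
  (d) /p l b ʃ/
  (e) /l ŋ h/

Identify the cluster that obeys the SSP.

e

(a) 2-1-2 → violates
(b) 1-2-1-1 → violates
(c) 3-1-4 → violates
(d) 1-4-1-2 → violates
(e) 4-3-2 → obeys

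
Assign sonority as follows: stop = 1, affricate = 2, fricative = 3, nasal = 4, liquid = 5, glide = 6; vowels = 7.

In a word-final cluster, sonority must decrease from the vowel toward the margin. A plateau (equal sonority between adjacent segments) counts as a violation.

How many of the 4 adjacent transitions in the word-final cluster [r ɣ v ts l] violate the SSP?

/r/ is a liquid (sonority 5).
/ɣ/ is a fricative (sonority 3).
/v/ is a fricative (sonority 3).
/ts/ is an affricate (sonority 2).
/l/ is a liquid (sonority 5).
/r/→/ɣ/: 5→3 (falls) — ok.
/ɣ/→/v/: 3→3 (plateau) — violation.
/v/→/ts/: 3→2 (falls) — ok.
/ts/→/l/: 2→5 (does not fall) — violation.

2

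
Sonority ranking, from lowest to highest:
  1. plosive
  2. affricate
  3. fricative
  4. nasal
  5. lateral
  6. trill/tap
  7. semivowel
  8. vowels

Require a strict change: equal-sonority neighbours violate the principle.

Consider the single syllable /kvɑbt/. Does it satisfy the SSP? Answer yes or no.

Onset: /k/ is a plosive (sonority 1), /v/ is a fricative (sonority 3); then the nucleus /ɑ/ (sonority 8).
Onset profile 1-3-8 — rises to the nucleus.
Coda: /b/ is a plosive (sonority 1), /t/ is a plosive (sonority 1).
Coda profile 8-1-1 — does not strictly fall throughout.

no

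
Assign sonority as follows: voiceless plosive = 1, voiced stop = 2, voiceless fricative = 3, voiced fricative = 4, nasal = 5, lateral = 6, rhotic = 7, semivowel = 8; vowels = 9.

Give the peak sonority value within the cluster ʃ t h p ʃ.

3

/ʃ/ — voiceless fricative, sonority 3.
/t/ — voiceless plosive, sonority 1.
/h/ — voiceless fricative, sonority 3.
/p/ — voiceless plosive, sonority 1.
/ʃ/ — voiceless fricative, sonority 3.
The maximum is 3.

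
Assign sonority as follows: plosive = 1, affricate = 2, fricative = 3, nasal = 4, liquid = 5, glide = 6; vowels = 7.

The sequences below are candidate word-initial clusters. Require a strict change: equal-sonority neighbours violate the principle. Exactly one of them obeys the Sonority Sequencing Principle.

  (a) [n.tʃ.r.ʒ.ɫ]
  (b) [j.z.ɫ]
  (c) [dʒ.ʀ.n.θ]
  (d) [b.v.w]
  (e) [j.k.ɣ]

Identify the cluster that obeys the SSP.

d

(a) [n.tʃ.r.ʒ.ɫ]: profile 4-2-5-3-5 — violates.
(b) [j.z.ɫ]: profile 6-3-5 — violates.
(c) [dʒ.ʀ.n.θ]: profile 2-5-4-3 — violates.
(d) [b.v.w]: profile 1-3-6 — obeys.
(e) [j.k.ɣ]: profile 6-1-3 — violates.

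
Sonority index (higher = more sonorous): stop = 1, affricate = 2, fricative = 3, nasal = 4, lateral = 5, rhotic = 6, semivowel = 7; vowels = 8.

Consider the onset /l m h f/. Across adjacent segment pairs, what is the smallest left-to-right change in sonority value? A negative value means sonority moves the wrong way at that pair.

/l/ — lateral, sonority 5.
/m/ — nasal, sonority 4.
/h/ — fricative, sonority 3.
/f/ — fricative, sonority 3.
/l/→/m/: change -1.
/m/→/h/: change -1.
/h/→/f/: change +0.
Minimum = -1.

-1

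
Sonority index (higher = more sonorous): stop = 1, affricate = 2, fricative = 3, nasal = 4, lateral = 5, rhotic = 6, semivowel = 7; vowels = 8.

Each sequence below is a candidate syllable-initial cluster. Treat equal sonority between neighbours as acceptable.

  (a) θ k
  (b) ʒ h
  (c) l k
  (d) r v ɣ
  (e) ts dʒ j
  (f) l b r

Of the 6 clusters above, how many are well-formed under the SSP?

2

(a) θ k: profile 3-1 — violates.
(b) ʒ h: profile 3-3 — obeys.
(c) l k: profile 5-1 — violates.
(d) r v ɣ: profile 6-3-3 — violates.
(e) ts dʒ j: profile 2-2-7 — obeys.
(f) l b r: profile 5-1-6 — violates.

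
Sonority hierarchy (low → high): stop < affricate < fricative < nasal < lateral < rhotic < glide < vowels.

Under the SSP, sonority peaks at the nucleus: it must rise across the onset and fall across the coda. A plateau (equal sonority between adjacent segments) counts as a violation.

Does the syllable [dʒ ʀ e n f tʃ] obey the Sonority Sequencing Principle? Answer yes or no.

yes

Onset: /dʒ/ is an affricate (sonority 2), /ʀ/ is a rhotic (sonority 6); then the nucleus /e/ (sonority 8).
Onset profile 2-6-8 — rises to the nucleus.
Coda: /n/ is a nasal (sonority 4), /f/ is a fricative (sonority 3), /tʃ/ is an affricate (sonority 2).
Coda profile 8-4-3-2 — falls from the nucleus.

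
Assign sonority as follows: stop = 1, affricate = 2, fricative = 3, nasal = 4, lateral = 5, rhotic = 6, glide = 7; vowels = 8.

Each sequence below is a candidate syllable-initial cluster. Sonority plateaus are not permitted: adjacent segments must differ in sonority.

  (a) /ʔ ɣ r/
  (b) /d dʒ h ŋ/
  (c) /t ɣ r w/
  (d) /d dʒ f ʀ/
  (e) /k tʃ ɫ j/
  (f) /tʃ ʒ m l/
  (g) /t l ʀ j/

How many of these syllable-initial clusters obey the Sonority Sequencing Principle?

(a) /ʔ ɣ r/: profile 1-3-6 — obeys.
(b) /d dʒ h ŋ/: profile 1-2-3-4 — obeys.
(c) /t ɣ r w/: profile 1-3-6-7 — obeys.
(d) /d dʒ f ʀ/: profile 1-2-3-6 — obeys.
(e) /k tʃ ɫ j/: profile 1-2-5-7 — obeys.
(f) /tʃ ʒ m l/: profile 2-3-4-5 — obeys.
(g) /t l ʀ j/: profile 1-5-6-7 — obeys.

7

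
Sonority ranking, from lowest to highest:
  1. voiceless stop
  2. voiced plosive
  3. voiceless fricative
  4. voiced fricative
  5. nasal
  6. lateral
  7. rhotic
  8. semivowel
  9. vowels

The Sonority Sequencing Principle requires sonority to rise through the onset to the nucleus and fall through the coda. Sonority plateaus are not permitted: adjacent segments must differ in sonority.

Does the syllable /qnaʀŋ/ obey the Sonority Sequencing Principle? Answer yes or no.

Onset: /q/ is a voiceless stop (sonority 1), /n/ is a nasal (sonority 5); then the nucleus /a/ (sonority 9).
Onset profile 1-5-9 — rises to the nucleus.
Coda: /ʀ/ is a rhotic (sonority 7), /ŋ/ is a nasal (sonority 5).
Coda profile 9-7-5 — falls from the nucleus.

yes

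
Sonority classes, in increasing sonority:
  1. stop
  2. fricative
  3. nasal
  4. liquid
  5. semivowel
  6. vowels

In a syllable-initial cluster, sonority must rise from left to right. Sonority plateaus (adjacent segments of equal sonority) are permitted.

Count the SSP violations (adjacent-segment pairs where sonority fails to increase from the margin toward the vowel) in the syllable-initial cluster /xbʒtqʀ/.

2

/x/ is a fricative (sonority 2).
/b/ is a stop (sonority 1).
/ʒ/ is a fricative (sonority 2).
/t/ is a stop (sonority 1).
/q/ is a stop (sonority 1).
/ʀ/ is a liquid (sonority 4).
/x/→/b/: 2→1 (does not rise) — violation.
/b/→/ʒ/: 1→2 (rises) — ok.
/ʒ/→/t/: 2→1 (does not rise) — violation.
/t/→/q/: 1→1 (plateau, allowed) — ok.
/q/→/ʀ/: 1→4 (rises) — ok.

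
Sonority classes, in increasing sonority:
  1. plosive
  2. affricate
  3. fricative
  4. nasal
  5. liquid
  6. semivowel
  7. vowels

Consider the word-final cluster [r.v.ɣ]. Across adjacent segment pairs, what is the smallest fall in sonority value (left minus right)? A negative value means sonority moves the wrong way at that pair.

/r/: liquid = 5.
/v/: fricative = 3.
/ɣ/: fricative = 3.
/r/→/v/: change +2.
/v/→/ɣ/: change +0.
Minimum = 0.

0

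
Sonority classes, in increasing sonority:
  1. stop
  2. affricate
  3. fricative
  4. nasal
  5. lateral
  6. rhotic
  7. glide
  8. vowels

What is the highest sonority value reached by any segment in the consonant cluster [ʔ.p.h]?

/ʔ/: stop = 1.
/p/: stop = 1.
/h/: fricative = 3.
The maximum is 3.

3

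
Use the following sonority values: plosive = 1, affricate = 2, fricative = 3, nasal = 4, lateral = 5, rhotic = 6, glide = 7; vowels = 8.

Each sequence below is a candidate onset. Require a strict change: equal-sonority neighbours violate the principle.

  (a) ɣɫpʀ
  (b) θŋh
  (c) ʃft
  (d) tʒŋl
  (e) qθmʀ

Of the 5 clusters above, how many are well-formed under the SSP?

2

(a) sonority 3-5-1-6: ill-formed.
(b) sonority 3-4-3: ill-formed.
(c) sonority 3-3-1: ill-formed.
(d) sonority 1-3-4-5: well-formed.
(e) sonority 1-3-4-6: well-formed.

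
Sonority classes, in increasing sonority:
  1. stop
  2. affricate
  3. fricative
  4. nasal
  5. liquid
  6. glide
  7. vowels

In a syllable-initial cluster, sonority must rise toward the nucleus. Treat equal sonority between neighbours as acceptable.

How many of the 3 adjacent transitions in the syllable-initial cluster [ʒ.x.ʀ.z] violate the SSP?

/ʒ/ is a fricative (sonority 3).
/x/ is a fricative (sonority 3).
/ʀ/ is a liquid (sonority 5).
/z/ is a fricative (sonority 3).
/ʒ/→/x/: 3→3 (plateau, allowed) — ok.
/x/→/ʀ/: 3→5 (rises) — ok.
/ʀ/→/z/: 5→3 (does not rise) — violation.

1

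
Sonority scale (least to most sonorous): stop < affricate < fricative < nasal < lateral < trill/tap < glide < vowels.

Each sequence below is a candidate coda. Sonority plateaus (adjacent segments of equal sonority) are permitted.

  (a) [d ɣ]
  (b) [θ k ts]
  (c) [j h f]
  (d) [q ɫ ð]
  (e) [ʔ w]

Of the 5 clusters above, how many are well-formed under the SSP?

(a) [d ɣ]: profile 1-3 — violates.
(b) [θ k ts]: profile 3-1-2 — violates.
(c) [j h f]: profile 7-3-3 — obeys.
(d) [q ɫ ð]: profile 1-5-3 — violates.
(e) [ʔ w]: profile 1-7 — violates.

1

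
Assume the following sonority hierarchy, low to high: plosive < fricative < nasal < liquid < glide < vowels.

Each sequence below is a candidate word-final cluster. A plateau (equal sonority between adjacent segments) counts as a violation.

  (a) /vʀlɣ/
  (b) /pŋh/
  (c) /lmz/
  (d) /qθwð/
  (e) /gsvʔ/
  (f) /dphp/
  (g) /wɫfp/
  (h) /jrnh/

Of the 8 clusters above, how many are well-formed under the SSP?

3

(a) 2-4-4-2 → violates
(b) 1-3-2 → violates
(c) 4-3-2 → obeys
(d) 1-2-5-2 → violates
(e) 1-2-2-1 → violates
(f) 1-1-2-1 → violates
(g) 5-4-2-1 → obeys
(h) 5-4-3-2 → obeys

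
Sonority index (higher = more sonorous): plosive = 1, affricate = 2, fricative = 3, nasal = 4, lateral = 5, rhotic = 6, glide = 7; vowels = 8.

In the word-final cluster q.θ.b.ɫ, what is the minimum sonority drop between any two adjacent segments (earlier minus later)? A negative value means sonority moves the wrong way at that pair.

/q/ is a plosive (sonority 1).
/θ/ is a fricative (sonority 3).
/b/ is a plosive (sonority 1).
/ɫ/ is a lateral (sonority 5).
/q/→/θ/: change -2.
/θ/→/b/: change +2.
/b/→/ɫ/: change -4.
Minimum = -4.

-4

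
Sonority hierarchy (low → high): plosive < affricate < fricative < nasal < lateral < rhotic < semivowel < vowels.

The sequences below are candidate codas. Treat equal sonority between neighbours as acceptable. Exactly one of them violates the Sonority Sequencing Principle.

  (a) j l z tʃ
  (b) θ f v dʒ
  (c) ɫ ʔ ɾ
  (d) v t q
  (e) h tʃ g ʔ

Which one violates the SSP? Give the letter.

c

(a) sonority 7-5-3-2: well-formed.
(b) sonority 3-3-3-2: well-formed.
(c) sonority 5-1-6: ill-formed.
(d) sonority 3-1-1: well-formed.
(e) sonority 3-2-1-1: well-formed.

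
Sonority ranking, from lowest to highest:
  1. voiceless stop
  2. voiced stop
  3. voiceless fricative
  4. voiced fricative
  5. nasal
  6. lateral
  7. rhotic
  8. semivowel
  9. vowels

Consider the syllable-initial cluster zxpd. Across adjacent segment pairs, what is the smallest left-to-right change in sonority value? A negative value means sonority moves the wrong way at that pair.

-2

/z/ — voiced fricative, sonority 4.
/x/ — voiceless fricative, sonority 3.
/p/ — voiceless stop, sonority 1.
/d/ — voiced stop, sonority 2.
/z/→/x/: change -1.
/x/→/p/: change -2.
/p/→/d/: change +1.
Minimum = -2.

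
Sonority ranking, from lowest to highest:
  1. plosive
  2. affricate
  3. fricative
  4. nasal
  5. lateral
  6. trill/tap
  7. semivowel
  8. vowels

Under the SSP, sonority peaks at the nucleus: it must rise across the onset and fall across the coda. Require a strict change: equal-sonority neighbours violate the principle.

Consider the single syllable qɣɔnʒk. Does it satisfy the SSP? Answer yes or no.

Onset: /q/ is a plosive (sonority 1), /ɣ/ is a fricative (sonority 3); then the nucleus /ɔ/ (sonority 8).
Onset profile 1-3-8 — rises to the nucleus.
Coda: /n/ is a nasal (sonority 4), /ʒ/ is a fricative (sonority 3), /k/ is a plosive (sonority 1).
Coda profile 8-4-3-1 — falls from the nucleus.

yes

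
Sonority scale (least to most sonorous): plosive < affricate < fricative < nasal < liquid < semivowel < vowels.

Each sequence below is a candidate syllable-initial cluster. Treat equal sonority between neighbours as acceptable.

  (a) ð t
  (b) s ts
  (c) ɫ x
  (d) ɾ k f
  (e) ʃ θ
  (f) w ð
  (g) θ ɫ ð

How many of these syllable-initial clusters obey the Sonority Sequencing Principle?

(a) 3-1 → violates
(b) 3-2 → violates
(c) 5-3 → violates
(d) 5-1-3 → violates
(e) 3-3 → obeys
(f) 6-3 → violates
(g) 3-5-3 → violates

1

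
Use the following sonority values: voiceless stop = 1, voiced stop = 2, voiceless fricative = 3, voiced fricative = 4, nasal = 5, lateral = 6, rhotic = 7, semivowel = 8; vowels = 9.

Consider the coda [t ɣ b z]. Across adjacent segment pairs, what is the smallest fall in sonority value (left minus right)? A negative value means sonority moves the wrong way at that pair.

/t/: voiceless stop = 1.
/ɣ/: voiced fricative = 4.
/b/: voiced stop = 2.
/z/: voiced fricative = 4.
/t/→/ɣ/: change -3.
/ɣ/→/b/: change +2.
/b/→/z/: change -2.
Minimum = -3.

-3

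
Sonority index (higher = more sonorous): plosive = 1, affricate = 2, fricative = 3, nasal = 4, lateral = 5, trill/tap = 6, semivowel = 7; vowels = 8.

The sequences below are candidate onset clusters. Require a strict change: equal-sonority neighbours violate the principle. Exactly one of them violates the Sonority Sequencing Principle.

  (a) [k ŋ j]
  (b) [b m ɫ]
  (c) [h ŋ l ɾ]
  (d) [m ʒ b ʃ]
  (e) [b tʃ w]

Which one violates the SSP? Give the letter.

d

(a) [k ŋ j]: profile 1-4-7 — obeys.
(b) [b m ɫ]: profile 1-4-5 — obeys.
(c) [h ŋ l ɾ]: profile 3-4-5-6 — obeys.
(d) [m ʒ b ʃ]: profile 4-3-1-3 — violates.
(e) [b tʃ w]: profile 1-2-7 — obeys.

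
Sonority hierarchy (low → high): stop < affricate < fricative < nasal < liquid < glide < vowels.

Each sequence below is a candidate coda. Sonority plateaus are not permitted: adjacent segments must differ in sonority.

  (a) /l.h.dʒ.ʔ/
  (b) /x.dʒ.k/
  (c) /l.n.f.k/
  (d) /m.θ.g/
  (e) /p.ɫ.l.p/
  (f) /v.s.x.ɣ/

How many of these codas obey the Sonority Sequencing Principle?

4

(a) /l.h.dʒ.ʔ/: profile 5-3-2-1 — obeys.
(b) /x.dʒ.k/: profile 3-2-1 — obeys.
(c) /l.n.f.k/: profile 5-4-3-1 — obeys.
(d) /m.θ.g/: profile 4-3-1 — obeys.
(e) /p.ɫ.l.p/: profile 1-5-5-1 — violates.
(f) /v.s.x.ɣ/: profile 3-3-3-3 — violates.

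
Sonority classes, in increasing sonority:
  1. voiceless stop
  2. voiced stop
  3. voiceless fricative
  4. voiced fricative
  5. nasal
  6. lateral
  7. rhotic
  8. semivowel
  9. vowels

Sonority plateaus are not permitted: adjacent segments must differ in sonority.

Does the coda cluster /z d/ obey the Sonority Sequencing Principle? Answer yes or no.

/z/ is a voiced fricative (sonority 4).
/d/ is a voiced stop (sonority 2).
The profile 4-2 strictly falls, so the coda cluster satisfies the SSP.

yes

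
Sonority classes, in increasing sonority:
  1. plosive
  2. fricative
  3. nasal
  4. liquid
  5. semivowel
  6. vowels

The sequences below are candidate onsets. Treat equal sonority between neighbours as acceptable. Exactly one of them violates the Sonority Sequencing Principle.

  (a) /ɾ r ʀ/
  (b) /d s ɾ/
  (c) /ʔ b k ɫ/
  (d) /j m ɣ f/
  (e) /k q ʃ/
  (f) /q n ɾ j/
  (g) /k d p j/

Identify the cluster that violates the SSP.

d

(a) sonority 4-4-4: well-formed.
(b) sonority 1-2-4: well-formed.
(c) sonority 1-1-1-4: well-formed.
(d) sonority 5-3-2-2: ill-formed.
(e) sonority 1-1-2: well-formed.
(f) sonority 1-3-4-5: well-formed.
(g) sonority 1-1-1-5: well-formed.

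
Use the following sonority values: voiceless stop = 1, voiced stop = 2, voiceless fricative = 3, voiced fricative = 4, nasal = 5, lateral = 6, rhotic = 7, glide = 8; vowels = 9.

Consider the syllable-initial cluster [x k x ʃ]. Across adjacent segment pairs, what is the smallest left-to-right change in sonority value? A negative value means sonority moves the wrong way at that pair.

-2

/x/ is a voiceless fricative (sonority 3).
/k/ is a voiceless stop (sonority 1).
/x/ is a voiceless fricative (sonority 3).
/ʃ/ is a voiceless fricative (sonority 3).
/x/→/k/: change -2.
/k/→/x/: change +2.
/x/→/ʃ/: change +0.
Minimum = -2.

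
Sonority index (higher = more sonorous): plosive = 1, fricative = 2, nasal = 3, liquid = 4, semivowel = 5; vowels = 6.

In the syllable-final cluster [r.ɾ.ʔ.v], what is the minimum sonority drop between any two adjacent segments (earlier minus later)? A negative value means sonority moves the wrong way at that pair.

/r/ is a liquid (sonority 4).
/ɾ/ is a liquid (sonority 4).
/ʔ/ is a plosive (sonority 1).
/v/ is a fricative (sonority 2).
/r/→/ɾ/: change +0.
/ɾ/→/ʔ/: change +3.
/ʔ/→/v/: change -1.
Minimum = -1.

-1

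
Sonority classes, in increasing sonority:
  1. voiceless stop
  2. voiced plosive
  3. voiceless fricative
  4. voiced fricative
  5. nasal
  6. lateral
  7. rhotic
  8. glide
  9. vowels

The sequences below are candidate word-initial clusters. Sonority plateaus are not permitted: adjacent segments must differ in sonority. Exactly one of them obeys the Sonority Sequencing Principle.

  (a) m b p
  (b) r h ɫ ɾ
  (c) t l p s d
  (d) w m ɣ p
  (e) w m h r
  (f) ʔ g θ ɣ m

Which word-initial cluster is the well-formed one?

f

(a) sonority 5-2-1: ill-formed.
(b) sonority 7-3-6-7: ill-formed.
(c) sonority 1-6-1-3-2: ill-formed.
(d) sonority 8-5-4-1: ill-formed.
(e) sonority 8-5-3-7: ill-formed.
(f) sonority 1-2-3-4-5: well-formed.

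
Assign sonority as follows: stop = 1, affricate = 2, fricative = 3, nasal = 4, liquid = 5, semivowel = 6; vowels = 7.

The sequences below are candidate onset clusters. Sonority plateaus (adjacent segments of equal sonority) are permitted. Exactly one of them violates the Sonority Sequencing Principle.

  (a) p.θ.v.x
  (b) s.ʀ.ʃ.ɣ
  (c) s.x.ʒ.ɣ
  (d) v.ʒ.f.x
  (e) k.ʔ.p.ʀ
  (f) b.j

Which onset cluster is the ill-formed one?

b

(a) sonority 1-3-3-3: well-formed.
(b) sonority 3-5-3-3: ill-formed.
(c) sonority 3-3-3-3: well-formed.
(d) sonority 3-3-3-3: well-formed.
(e) sonority 1-1-1-5: well-formed.
(f) sonority 1-6: well-formed.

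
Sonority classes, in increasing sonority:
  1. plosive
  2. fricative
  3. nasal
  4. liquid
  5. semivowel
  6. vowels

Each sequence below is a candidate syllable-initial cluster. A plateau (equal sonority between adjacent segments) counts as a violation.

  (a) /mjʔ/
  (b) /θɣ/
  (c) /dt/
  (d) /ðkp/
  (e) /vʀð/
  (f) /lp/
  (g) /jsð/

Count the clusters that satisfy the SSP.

(a) sonority 3-5-1: ill-formed.
(b) sonority 2-2: ill-formed.
(c) sonority 1-1: ill-formed.
(d) sonority 2-1-1: ill-formed.
(e) sonority 2-4-2: ill-formed.
(f) sonority 4-1: ill-formed.
(g) sonority 5-2-2: ill-formed.

0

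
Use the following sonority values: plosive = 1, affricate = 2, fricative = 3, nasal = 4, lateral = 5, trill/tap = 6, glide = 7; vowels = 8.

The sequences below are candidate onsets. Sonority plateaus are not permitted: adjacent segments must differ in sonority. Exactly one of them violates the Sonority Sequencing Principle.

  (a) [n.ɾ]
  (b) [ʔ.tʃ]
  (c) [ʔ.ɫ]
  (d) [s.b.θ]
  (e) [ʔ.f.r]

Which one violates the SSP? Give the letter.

d

(a) [n.ɾ]: profile 4-6 — obeys.
(b) [ʔ.tʃ]: profile 1-2 — obeys.
(c) [ʔ.ɫ]: profile 1-5 — obeys.
(d) [s.b.θ]: profile 3-1-3 — violates.
(e) [ʔ.f.r]: profile 1-3-6 — obeys.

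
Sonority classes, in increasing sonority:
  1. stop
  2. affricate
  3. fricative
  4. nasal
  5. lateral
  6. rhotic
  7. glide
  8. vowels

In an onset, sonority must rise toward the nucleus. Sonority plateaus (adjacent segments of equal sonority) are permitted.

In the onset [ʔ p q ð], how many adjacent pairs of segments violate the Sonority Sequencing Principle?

/ʔ/ — stop, sonority 1.
/p/ — stop, sonority 1.
/q/ — stop, sonority 1.
/ð/ — fricative, sonority 3.
/ʔ/→/p/: 1→1 (plateau, allowed) — ok.
/p/→/q/: 1→1 (plateau, allowed) — ok.
/q/→/ð/: 1→3 (rises) — ok.

0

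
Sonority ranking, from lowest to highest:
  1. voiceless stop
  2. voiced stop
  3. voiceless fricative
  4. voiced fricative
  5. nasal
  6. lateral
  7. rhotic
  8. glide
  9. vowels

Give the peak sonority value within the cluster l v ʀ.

7

/l/: lateral = 6.
/v/: voiced fricative = 4.
/ʀ/: rhotic = 7.
The maximum is 7.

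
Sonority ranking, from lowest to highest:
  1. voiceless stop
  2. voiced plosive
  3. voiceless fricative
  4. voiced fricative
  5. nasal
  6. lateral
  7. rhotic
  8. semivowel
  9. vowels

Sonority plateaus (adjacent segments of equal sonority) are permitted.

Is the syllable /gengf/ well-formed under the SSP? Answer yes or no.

Onset: /g/ is a voiced plosive (sonority 2); then the nucleus /e/ (sonority 9).
Onset profile 2-9 — rises to the nucleus.
Coda: /n/ is a nasal (sonority 5), /g/ is a voiced plosive (sonority 2), /f/ is a voiceless fricative (sonority 3).
Coda profile 9-5-2-3 — does not fall throughout.

no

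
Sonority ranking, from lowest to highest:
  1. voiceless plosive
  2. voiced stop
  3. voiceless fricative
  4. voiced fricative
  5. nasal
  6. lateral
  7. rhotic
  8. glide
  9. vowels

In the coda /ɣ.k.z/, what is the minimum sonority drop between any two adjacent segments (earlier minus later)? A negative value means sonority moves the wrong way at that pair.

-3

/ɣ/ — voiced fricative, sonority 4.
/k/ — voiceless plosive, sonority 1.
/z/ — voiced fricative, sonority 4.
/ɣ/→/k/: change +3.
/k/→/z/: change -3.
Minimum = -3.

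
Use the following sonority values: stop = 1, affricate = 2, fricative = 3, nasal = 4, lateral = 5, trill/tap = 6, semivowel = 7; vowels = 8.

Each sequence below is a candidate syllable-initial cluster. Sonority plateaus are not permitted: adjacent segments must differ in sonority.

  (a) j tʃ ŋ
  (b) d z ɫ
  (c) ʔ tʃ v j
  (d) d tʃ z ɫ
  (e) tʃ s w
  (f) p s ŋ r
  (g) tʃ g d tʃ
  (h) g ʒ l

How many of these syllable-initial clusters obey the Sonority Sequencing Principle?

6

(a) 7-2-4 → violates
(b) 1-3-5 → obeys
(c) 1-2-3-7 → obeys
(d) 1-2-3-5 → obeys
(e) 2-3-7 → obeys
(f) 1-3-4-6 → obeys
(g) 2-1-1-2 → violates
(h) 1-3-5 → obeys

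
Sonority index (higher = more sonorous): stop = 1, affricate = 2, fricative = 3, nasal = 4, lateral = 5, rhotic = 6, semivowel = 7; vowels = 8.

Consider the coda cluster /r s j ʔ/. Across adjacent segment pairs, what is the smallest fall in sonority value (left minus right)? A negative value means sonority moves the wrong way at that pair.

-4

/r/ — rhotic, sonority 6.
/s/ — fricative, sonority 3.
/j/ — semivowel, sonority 7.
/ʔ/ — stop, sonority 1.
/r/→/s/: change +3.
/s/→/j/: change -4.
/j/→/ʔ/: change +6.
Minimum = -4.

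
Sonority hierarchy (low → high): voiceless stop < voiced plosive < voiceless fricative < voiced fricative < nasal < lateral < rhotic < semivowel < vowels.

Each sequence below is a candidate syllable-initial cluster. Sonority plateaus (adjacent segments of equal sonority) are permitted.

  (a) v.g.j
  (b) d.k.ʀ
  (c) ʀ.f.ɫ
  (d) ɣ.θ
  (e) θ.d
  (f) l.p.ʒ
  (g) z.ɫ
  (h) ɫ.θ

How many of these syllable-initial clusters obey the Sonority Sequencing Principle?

1

(a) v.g.j: profile 4-2-8 — violates.
(b) d.k.ʀ: profile 2-1-7 — violates.
(c) ʀ.f.ɫ: profile 7-3-6 — violates.
(d) ɣ.θ: profile 4-3 — violates.
(e) θ.d: profile 3-2 — violates.
(f) l.p.ʒ: profile 6-1-4 — violates.
(g) z.ɫ: profile 4-6 — obeys.
(h) ɫ.θ: profile 6-3 — violates.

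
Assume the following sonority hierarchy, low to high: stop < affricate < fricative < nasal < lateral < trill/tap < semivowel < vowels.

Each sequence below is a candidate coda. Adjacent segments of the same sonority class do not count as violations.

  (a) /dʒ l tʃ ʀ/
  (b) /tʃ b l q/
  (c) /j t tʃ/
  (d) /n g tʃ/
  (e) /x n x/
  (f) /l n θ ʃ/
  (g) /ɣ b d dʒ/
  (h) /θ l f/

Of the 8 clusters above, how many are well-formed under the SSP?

1

(a) sonority 2-5-2-6: ill-formed.
(b) sonority 2-1-5-1: ill-formed.
(c) sonority 7-1-2: ill-formed.
(d) sonority 4-1-2: ill-formed.
(e) sonority 3-4-3: ill-formed.
(f) sonority 5-4-3-3: well-formed.
(g) sonority 3-1-1-2: ill-formed.
(h) sonority 3-5-3: ill-formed.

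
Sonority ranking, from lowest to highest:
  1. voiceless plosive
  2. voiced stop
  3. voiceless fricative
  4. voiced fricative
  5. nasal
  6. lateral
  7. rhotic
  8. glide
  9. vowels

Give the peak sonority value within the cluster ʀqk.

7

/ʀ/ — rhotic, sonority 7.
/q/ — voiceless plosive, sonority 1.
/k/ — voiceless plosive, sonority 1.
The maximum is 7.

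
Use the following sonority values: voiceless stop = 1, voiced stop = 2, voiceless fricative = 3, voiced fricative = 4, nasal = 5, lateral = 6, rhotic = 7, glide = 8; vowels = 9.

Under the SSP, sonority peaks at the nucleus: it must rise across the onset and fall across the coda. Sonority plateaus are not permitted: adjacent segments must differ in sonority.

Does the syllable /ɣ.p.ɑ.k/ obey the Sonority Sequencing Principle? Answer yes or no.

Onset: /ɣ/ is a voiced fricative (sonority 4), /p/ is a voiceless stop (sonority 1); then the nucleus /ɑ/ (sonority 9).
Onset profile 4-1-9 — does not strictly rise throughout.
Coda: /k/ is a voiceless stop (sonority 1).
Coda profile 9-1 — falls from the nucleus.

no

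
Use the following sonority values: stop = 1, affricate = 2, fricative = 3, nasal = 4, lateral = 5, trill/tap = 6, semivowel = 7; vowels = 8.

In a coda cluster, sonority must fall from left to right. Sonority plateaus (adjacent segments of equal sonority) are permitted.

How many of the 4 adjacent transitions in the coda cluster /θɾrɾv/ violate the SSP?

1

/θ/: fricative = 3.
/ɾ/: trill/tap = 6.
/r/: trill/tap = 6.
/ɾ/: trill/tap = 6.
/v/: fricative = 3.
/θ/→/ɾ/: 3→6 (does not fall) — violation.
/ɾ/→/r/: 6→6 (plateau, allowed) — ok.
/r/→/ɾ/: 6→6 (plateau, allowed) — ok.
/ɾ/→/v/: 6→3 (falls) — ok.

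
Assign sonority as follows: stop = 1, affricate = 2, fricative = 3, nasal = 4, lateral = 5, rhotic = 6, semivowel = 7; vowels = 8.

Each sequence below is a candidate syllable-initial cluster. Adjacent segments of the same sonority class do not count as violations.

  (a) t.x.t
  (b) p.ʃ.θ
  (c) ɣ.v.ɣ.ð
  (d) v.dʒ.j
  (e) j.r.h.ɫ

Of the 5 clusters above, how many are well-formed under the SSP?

(a) 1-3-1 → violates
(b) 1-3-3 → obeys
(c) 3-3-3-3 → obeys
(d) 3-2-7 → violates
(e) 7-6-3-5 → violates

2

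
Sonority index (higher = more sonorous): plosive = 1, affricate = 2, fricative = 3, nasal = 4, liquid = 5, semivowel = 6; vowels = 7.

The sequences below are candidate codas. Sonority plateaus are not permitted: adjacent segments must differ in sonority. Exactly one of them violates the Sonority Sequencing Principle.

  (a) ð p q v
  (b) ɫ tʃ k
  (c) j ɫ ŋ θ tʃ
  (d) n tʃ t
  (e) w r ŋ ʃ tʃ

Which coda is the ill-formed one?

a

(a) sonority 3-1-1-3: ill-formed.
(b) sonority 5-2-1: well-formed.
(c) sonority 6-5-4-3-2: well-formed.
(d) sonority 4-2-1: well-formed.
(e) sonority 6-5-4-3-2: well-formed.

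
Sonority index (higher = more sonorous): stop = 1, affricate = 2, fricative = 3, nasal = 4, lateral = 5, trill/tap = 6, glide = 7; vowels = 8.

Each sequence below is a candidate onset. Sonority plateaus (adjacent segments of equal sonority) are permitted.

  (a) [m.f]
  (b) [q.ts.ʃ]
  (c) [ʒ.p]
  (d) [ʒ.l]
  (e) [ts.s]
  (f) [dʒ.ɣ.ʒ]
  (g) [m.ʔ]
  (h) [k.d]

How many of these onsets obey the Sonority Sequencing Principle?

5

(a) [m.f]: profile 4-3 — violates.
(b) [q.ts.ʃ]: profile 1-2-3 — obeys.
(c) [ʒ.p]: profile 3-1 — violates.
(d) [ʒ.l]: profile 3-5 — obeys.
(e) [ts.s]: profile 2-3 — obeys.
(f) [dʒ.ɣ.ʒ]: profile 2-3-3 — obeys.
(g) [m.ʔ]: profile 4-1 — violates.
(h) [k.d]: profile 1-1 — obeys.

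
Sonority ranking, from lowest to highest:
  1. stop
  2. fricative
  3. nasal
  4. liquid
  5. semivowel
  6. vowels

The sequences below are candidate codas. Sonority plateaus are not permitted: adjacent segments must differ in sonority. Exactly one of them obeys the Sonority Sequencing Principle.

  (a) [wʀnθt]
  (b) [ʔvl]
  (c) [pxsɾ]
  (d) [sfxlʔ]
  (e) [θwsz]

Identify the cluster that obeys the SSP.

a

(a) sonority 5-4-3-2-1: well-formed.
(b) sonority 1-2-4: ill-formed.
(c) sonority 1-2-2-4: ill-formed.
(d) sonority 2-2-2-4-1: ill-formed.
(e) sonority 2-5-2-2: ill-formed.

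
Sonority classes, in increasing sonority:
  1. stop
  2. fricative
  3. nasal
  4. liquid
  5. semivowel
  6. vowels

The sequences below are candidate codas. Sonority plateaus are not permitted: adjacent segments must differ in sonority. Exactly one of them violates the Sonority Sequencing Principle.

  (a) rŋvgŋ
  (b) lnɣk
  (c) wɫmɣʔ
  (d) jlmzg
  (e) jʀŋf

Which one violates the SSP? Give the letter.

(a) rŋvgŋ: profile 4-3-2-1-3 — violates.
(b) lnɣk: profile 4-3-2-1 — obeys.
(c) wɫmɣʔ: profile 5-4-3-2-1 — obeys.
(d) jlmzg: profile 5-4-3-2-1 — obeys.
(e) jʀŋf: profile 5-4-3-2 — obeys.

a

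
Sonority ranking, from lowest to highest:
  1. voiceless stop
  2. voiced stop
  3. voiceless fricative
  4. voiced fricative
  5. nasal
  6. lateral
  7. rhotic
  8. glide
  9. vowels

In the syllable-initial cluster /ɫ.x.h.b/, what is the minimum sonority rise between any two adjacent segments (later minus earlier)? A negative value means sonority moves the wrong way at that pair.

-3

/ɫ/ is a lateral (sonority 6).
/x/ is a voiceless fricative (sonority 3).
/h/ is a voiceless fricative (sonority 3).
/b/ is a voiced stop (sonority 2).
/ɫ/→/x/: change -3.
/x/→/h/: change +0.
/h/→/b/: change -1.
Minimum = -3.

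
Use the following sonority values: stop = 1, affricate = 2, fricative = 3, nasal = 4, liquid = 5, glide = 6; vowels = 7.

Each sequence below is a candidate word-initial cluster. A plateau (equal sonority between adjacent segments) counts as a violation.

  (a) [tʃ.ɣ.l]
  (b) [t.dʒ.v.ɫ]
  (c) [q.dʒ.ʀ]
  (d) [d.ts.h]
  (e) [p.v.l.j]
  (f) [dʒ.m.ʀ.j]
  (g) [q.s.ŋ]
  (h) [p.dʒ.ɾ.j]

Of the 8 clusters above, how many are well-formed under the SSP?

(a) sonority 2-3-5: well-formed.
(b) sonority 1-2-3-5: well-formed.
(c) sonority 1-2-5: well-formed.
(d) sonority 1-2-3: well-formed.
(e) sonority 1-3-5-6: well-formed.
(f) sonority 2-4-5-6: well-formed.
(g) sonority 1-3-4: well-formed.
(h) sonority 1-2-5-6: well-formed.

8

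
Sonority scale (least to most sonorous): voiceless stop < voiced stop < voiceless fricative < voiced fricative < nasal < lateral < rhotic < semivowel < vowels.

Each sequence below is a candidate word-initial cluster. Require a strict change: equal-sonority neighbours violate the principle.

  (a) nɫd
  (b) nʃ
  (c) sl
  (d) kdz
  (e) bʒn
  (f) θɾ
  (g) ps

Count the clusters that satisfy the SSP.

(a) sonority 5-6-2: ill-formed.
(b) sonority 5-3: ill-formed.
(c) sonority 3-6: well-formed.
(d) sonority 1-2-4: well-formed.
(e) sonority 2-4-5: well-formed.
(f) sonority 3-7: well-formed.
(g) sonority 1-3: well-formed.

5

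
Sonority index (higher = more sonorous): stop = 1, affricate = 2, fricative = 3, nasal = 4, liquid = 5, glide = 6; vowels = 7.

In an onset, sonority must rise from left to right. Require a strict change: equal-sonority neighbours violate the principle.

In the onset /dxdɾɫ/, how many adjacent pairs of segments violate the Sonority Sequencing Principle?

/d/: stop = 1.
/x/: fricative = 3.
/d/: stop = 1.
/ɾ/: liquid = 5.
/ɫ/: liquid = 5.
/d/→/x/: 1→3 (rises) — ok.
/x/→/d/: 3→1 (does not rise) — violation.
/d/→/ɾ/: 1→5 (rises) — ok.
/ɾ/→/ɫ/: 5→5 (plateau) — violation.

2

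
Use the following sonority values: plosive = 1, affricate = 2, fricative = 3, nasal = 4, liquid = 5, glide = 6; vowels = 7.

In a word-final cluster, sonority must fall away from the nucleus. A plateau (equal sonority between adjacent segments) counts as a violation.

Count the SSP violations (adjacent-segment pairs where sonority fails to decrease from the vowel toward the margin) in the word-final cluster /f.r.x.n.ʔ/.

/f/ is a fricative (sonority 3).
/r/ is a liquid (sonority 5).
/x/ is a fricative (sonority 3).
/n/ is a nasal (sonority 4).
/ʔ/ is a plosive (sonority 1).
/f/→/r/: 3→5 (does not fall) — violation.
/r/→/x/: 5→3 (falls) — ok.
/x/→/n/: 3→4 (does not fall) — violation.
/n/→/ʔ/: 4→1 (falls) — ok.

2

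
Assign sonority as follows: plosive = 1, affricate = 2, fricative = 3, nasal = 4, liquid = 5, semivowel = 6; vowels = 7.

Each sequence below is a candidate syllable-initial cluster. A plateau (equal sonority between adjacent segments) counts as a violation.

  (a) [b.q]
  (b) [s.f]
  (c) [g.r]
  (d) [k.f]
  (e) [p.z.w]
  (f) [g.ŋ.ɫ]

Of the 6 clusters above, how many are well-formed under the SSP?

4

(a) sonority 1-1: ill-formed.
(b) sonority 3-3: ill-formed.
(c) sonority 1-5: well-formed.
(d) sonority 1-3: well-formed.
(e) sonority 1-3-6: well-formed.
(f) sonority 1-4-5: well-formed.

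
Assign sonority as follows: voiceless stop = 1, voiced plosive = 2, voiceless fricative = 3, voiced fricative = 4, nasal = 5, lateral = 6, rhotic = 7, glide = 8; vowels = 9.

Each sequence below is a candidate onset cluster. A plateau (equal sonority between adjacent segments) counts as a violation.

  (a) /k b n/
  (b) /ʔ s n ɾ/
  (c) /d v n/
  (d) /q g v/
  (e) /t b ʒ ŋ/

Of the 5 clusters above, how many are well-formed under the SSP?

5

(a) 1-2-5 → obeys
(b) 1-3-5-7 → obeys
(c) 2-4-5 → obeys
(d) 1-2-4 → obeys
(e) 1-2-4-5 → obeys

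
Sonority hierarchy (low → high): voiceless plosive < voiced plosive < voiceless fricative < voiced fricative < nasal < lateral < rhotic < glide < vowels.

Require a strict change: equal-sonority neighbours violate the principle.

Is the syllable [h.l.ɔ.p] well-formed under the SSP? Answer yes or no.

yes

Onset: /h/ is a voiceless fricative (sonority 3), /l/ is a lateral (sonority 6); then the nucleus /ɔ/ (sonority 9).
Onset profile 3-6-9 — rises to the nucleus.
Coda: /p/ is a voiceless plosive (sonority 1).
Coda profile 9-1 — falls from the nucleus.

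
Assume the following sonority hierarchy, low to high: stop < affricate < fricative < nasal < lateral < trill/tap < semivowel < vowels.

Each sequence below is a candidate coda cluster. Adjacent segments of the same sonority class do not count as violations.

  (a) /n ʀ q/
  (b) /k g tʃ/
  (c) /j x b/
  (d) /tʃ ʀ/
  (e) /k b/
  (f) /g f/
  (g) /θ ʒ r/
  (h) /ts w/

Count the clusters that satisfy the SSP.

2

(a) /n ʀ q/: profile 4-6-1 — violates.
(b) /k g tʃ/: profile 1-1-2 — violates.
(c) /j x b/: profile 7-3-1 — obeys.
(d) /tʃ ʀ/: profile 2-6 — violates.
(e) /k b/: profile 1-1 — obeys.
(f) /g f/: profile 1-3 — violates.
(g) /θ ʒ r/: profile 3-3-6 — violates.
(h) /ts w/: profile 2-7 — violates.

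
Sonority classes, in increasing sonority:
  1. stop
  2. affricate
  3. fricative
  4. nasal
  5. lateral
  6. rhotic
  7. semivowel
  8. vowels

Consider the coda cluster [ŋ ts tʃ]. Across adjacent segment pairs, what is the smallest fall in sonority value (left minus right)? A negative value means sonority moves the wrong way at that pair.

/ŋ/ is a nasal (sonority 4).
/ts/ is an affricate (sonority 2).
/tʃ/ is an affricate (sonority 2).
/ŋ/→/ts/: change +2.
/ts/→/tʃ/: change +0.
Minimum = 0.

0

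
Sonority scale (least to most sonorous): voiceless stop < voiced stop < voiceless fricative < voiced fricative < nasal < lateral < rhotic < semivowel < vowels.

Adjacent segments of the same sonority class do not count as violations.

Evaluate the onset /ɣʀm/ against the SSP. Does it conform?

/ɣ/ is a voiced fricative (sonority 4).
/ʀ/ is a rhotic (sonority 7).
/m/ is a nasal (sonority 5).
The profile is 4-7-5. Between /ʀ/ (7) and /m/ (5) sonority does not rise, so the cluster violates the SSP.

no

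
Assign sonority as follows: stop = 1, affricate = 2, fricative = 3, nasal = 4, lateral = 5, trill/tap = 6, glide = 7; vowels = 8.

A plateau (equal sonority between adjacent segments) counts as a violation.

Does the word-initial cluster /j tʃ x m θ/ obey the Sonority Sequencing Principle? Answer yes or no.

/j/: glide = 7.
/tʃ/: affricate = 2.
/x/: fricative = 3.
/m/: nasal = 4.
/θ/: fricative = 3.
The profile is 7-2-3-4-3. Between /j/ (7) and /tʃ/ (2) sonority does not rise, so the cluster violates the SSP.

no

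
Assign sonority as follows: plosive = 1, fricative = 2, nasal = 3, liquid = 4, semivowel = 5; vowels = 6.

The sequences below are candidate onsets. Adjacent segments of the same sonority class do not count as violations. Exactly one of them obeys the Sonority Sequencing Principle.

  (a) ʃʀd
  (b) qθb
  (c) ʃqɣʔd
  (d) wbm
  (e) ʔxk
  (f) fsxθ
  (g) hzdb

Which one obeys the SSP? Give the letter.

f

(a) sonority 2-4-1: ill-formed.
(b) sonority 1-2-1: ill-formed.
(c) sonority 2-1-2-1-1: ill-formed.
(d) sonority 5-1-3: ill-formed.
(e) sonority 1-2-1: ill-formed.
(f) sonority 2-2-2-2: well-formed.
(g) sonority 2-2-1-1: ill-formed.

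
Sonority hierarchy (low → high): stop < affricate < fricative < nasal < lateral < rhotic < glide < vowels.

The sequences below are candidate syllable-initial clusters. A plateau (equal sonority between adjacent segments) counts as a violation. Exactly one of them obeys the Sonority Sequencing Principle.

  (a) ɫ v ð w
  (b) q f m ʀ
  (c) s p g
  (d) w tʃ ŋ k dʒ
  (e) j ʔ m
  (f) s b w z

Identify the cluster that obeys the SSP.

(a) sonority 5-3-3-7: ill-formed.
(b) sonority 1-3-4-6: well-formed.
(c) sonority 3-1-1: ill-formed.
(d) sonority 7-2-4-1-2: ill-formed.
(e) sonority 7-1-4: ill-formed.
(f) sonority 3-1-7-3: ill-formed.

b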